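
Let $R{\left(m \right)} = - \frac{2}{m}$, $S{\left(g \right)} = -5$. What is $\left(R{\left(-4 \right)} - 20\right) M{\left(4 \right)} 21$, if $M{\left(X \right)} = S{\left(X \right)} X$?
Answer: $8190$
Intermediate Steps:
$M{\left(X \right)} = - 5 X$
$\left(R{\left(-4 \right)} - 20\right) M{\left(4 \right)} 21 = \left(- \frac{2}{-4} - 20\right) \left(\left(-5\right) 4\right) 21 = \left(\left(-2\right) \left(- \frac{1}{4}\right) - 20\right) \left(-20\right) 21 = \left(\frac{1}{2} - 20\right) \left(-20\right) 21 = \left(- \frac{39}{2}\right) \left(-20\right) 21 = 390 \cdot 21 = 8190$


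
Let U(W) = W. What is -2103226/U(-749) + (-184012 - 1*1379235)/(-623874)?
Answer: 1313318889527/467281626 ≈ 2810.6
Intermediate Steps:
-2103226/U(-749) + (-184012 - 1*1379235)/(-623874) = -2103226/(-749) + (-184012 - 1*1379235)/(-623874) = -2103226*(-1/749) + (-184012 - 1379235)*(-1/623874) = 2103226/749 - 1563247*(-1/623874) = 2103226/749 + 1563247/623874 = 1313318889527/467281626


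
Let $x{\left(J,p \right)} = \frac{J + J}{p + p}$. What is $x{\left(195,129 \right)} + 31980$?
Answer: $\frac{1375205}{43} \approx 31982.0$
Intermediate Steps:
$x{\left(J,p \right)} = \frac{J}{p}$ ($x{\left(J,p \right)} = \frac{2 J}{2 p} = 2 J \frac{1}{2 p} = \frac{J}{p}$)
$x{\left(195,129 \right)} + 31980 = \frac{195}{129} + 31980 = 195 \cdot \frac{1}{129} + 31980 = \frac{65}{43} + 31980 = \frac{1375205}{43}$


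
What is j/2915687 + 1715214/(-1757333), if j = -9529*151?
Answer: -7529616711725/5123832982771 ≈ -1.4695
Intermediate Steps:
j = -1438879
j/2915687 + 1715214/(-1757333) = -1438879/2915687 + 1715214/(-1757333) = -1438879*1/2915687 + 1715214*(-1/1757333) = -1438879/2915687 - 1715214/1757333 = -7529616711725/5123832982771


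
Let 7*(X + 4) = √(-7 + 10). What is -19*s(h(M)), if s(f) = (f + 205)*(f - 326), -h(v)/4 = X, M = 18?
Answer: 63781898/49 - 6764*√3/7 ≈ 1.3000e+6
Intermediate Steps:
X = -4 + √3/7 (X = -4 + √(-7 + 10)/7 = -4 + √3/7 ≈ -3.7526)
h(v) = 16 - 4*√3/7 (h(v) = -4*(-4 + √3/7) = 16 - 4*√3/7)
s(f) = (-326 + f)*(205 + f) (s(f) = (205 + f)*(-326 + f) = (-326 + f)*(205 + f))
-19*s(h(M)) = -19*(-66830 + (16 - 4*√3/7)² - 121*(16 - 4*√3/7)) = -19*(-66830 + (16 - 4*√3/7)² + (-1936 + 484*√3/7)) = -19*(-68766 + (16 - 4*√3/7)² + 484*√3/7) = 1306554 - 19*(16 - 4*√3/7)² - 9196*√3/7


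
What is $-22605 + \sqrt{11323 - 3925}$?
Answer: $-22605 + 3 \sqrt{822} \approx -22519.0$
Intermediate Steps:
$-22605 + \sqrt{11323 - 3925} = -22605 + \sqrt{7398} = -22605 + 3 \sqrt{822}$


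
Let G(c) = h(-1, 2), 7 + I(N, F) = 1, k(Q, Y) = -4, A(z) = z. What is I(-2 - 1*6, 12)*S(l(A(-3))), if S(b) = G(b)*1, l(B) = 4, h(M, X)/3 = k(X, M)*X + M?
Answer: 162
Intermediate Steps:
I(N, F) = -6 (I(N, F) = -7 + 1 = -6)
h(M, X) = -12*X + 3*M (h(M, X) = 3*(-4*X + M) = 3*(M - 4*X) = -12*X + 3*M)
G(c) = -27 (G(c) = -12*2 + 3*(-1) = -24 - 3 = -27)
S(b) = -27 (S(b) = -27*1 = -27)
I(-2 - 1*6, 12)*S(l(A(-3))) = -6*(-27) = 162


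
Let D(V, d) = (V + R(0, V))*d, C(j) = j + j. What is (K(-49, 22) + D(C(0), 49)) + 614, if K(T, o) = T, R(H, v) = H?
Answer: 565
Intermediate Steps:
C(j) = 2*j
D(V, d) = V*d (D(V, d) = (V + 0)*d = V*d)
(K(-49, 22) + D(C(0), 49)) + 614 = (-49 + (2*0)*49) + 614 = (-49 + 0*49) + 614 = (-49 + 0) + 614 = -49 + 614 = 565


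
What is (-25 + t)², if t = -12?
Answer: 1369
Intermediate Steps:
(-25 + t)² = (-25 - 12)² = (-37)² = 1369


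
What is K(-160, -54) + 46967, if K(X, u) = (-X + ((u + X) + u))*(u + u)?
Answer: 58631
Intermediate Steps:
K(X, u) = 4*u² (K(X, u) = (-X + ((X + u) + u))*(2*u) = (-X + (X + 2*u))*(2*u) = (2*u)*(2*u) = 4*u²)
K(-160, -54) + 46967 = 4*(-54)² + 46967 = 4*2916 + 46967 = 11664 + 46967 = 58631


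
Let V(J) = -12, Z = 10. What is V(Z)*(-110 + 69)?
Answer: 492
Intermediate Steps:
V(Z)*(-110 + 69) = -12*(-110 + 69) = -12*(-41) = 492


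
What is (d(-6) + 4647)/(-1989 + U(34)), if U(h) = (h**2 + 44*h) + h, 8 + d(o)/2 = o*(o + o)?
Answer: 4775/697 ≈ 6.8508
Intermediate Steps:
d(o) = -16 + 4*o**2 (d(o) = -16 + 2*(o*(o + o)) = -16 + 2*(o*(2*o)) = -16 + 2*(2*o**2) = -16 + 4*o**2)
U(h) = h**2 + 45*h
(d(-6) + 4647)/(-1989 + U(34)) = ((-16 + 4*(-6)**2) + 4647)/(-1989 + 34*(45 + 34)) = ((-16 + 4*36) + 4647)/(-1989 + 34*79) = ((-16 + 144) + 4647)/(-1989 + 2686) = (128 + 4647)/697 = 4775*(1/697) = 4775/697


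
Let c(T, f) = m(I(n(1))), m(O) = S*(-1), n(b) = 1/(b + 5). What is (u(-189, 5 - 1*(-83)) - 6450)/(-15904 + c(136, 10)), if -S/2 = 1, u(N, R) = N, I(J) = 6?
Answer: 6639/15902 ≈ 0.41749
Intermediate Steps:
n(b) = 1/(5 + b)
S = -2 (S = -2*1 = -2)
m(O) = 2 (m(O) = -2*(-1) = 2)
c(T, f) = 2
(u(-189, 5 - 1*(-83)) - 6450)/(-15904 + c(136, 10)) = (-189 - 6450)/(-15904 + 2) = -6639/(-15902) = -6639*(-1/15902) = 6639/15902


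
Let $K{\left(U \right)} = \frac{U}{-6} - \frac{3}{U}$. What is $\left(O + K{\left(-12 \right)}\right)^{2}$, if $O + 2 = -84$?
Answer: $\frac{112225}{16} \approx 7014.1$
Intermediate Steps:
$O = -86$ ($O = -2 - 84 = -86$)
$K{\left(U \right)} = - \frac{3}{U} - \frac{U}{6}$ ($K{\left(U \right)} = U \left(- \frac{1}{6}\right) - \frac{3}{U} = - \frac{U}{6} - \frac{3}{U} = - \frac{3}{U} - \frac{U}{6}$)
$\left(O + K{\left(-12 \right)}\right)^{2} = \left(-86 - \left(-2 + \frac{3}{-12}\right)\right)^{2} = \left(-86 + \left(\left(-3\right) \left(- \frac{1}{12}\right) + 2\right)\right)^{2} = \left(-86 + \left(\frac{1}{4} + 2\right)\right)^{2} = \left(-86 + \frac{9}{4}\right)^{2} = \left(- \frac{335}{4}\right)^{2} = \frac{112225}{16}$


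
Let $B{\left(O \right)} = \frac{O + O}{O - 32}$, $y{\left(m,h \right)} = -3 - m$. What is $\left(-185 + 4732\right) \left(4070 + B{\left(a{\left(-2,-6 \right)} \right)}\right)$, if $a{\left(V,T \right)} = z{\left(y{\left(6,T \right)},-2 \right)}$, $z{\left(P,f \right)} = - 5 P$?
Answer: $\frac{240991000}{13} \approx 1.8538 \cdot 10^{7}$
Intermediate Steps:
$a{\left(V,T \right)} = 45$ ($a{\left(V,T \right)} = - 5 \left(-3 - 6\right) = \left(-5\right) \left(-9\right) = 45$)
$B{\left(O \right)} = \frac{2 O}{-32 + O}$
$\left(-185 + 4732\right) \left(4070 + B{\left(a{\left(-2,-6 \right)} \right)}\right) = \left(-185 + 4732\right) \left(4070 + 2 \cdot 45 \frac{1}{-32 + 45}\right) = 4547 \left(4070 + 2 \cdot 45 \cdot \frac{1}{13}\right) = 4547 \left(4070 + \frac{90}{13}\right) = 4547 \cdot \frac{53000}{13} = \frac{240991000}{13}$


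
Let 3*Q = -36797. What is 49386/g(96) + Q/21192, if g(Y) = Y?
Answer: 65338163/127152 ≈ 513.86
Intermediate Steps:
Q = -36797/3 (Q = (⅓)*(-36797) = -36797/3 ≈ -12266.)
49386/g(96) + Q/21192 = 49386/96 - 36797/3/21192 = 49386*(1/96) - 36797/3*1/21192 = 8231/16 - 36797/63576 = 65338163/127152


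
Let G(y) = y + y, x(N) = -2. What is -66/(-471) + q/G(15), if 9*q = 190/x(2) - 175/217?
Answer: -1045/4867 ≈ -0.21471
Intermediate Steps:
G(y) = 2*y
q = -330/31 (q = (190/(-2) - 175/217)/9 = (190*(-½) - 175*1/217)/9 = (-95 - 25/31)/9 = (⅑)*(-2970/31) = -330/31 ≈ -10.645)
-66/(-471) + q/G(15) = -66/(-471) - 330/(31*(2*15)) = -66*(-1/471) - 330/31/30 = 22/157 - 330/31*1/30 = 22/157 - 11/31 = -1045/4867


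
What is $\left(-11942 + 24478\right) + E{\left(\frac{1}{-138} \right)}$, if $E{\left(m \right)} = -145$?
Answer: $12391$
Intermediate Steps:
$\left(-11942 + 24478\right) + E{\left(\frac{1}{-138} \right)} = \left(-11942 + 24478\right) - 145 = 12536 - 145 = 12391$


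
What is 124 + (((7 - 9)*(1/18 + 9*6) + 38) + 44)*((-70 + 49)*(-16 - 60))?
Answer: -124648/3 ≈ -41549.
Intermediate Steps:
124 + (((7 - 9)*(1/18 + 9*6) + 38) + 44)*((-70 + 49)*(-16 - 60)) = 124 + ((-2*(1*(1/18) + 54) + 38) + 44)*(-21*(-76)) = 124 + ((-2*(1/18 + 54) + 38) + 44)*1596 = 124 + ((-2*973/18 + 38) + 44)*1596 = 124 + ((-973/9 + 38) + 44)*1596 = 124 + (-631/9 + 44)*1596 = 124 - 235/9*1596 = 124 - 125020/3 = -124648/3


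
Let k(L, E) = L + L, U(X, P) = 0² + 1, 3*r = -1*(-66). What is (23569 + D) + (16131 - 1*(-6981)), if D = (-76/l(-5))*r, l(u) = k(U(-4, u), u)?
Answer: 45845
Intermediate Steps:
r = 22 (r = (-1*(-66))/3 = (⅓)*66 = 22)
U(X, P) = 1 (U(X, P) = 0 + 1 = 1)
k(L, E) = 2*L
l(u) = 2 (l(u) = 2*1 = 2)
D = -836 (D = -76/2*22 = -76*½*22 = -38*22 = -836)
(23569 + D) + (16131 - 1*(-6981)) = (23569 - 836) + (16131 - 1*(-6981)) = 22733 + (16131 + 6981) = 22733 + 23112 = 45845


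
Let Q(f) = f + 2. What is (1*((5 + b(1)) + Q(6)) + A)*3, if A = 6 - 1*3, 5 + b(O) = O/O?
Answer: 36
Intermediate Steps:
Q(f) = 2 + f
b(O) = -4 (b(O) = -5 + O/O = -5 + 1 = -4)
A = 3 (A = 6 - 3 = 3)
(1*((5 + b(1)) + Q(6)) + A)*3 = (1*((5 - 4) + (2 + 6)) + 3)*3 = (1*(1 + 8) + 3)*3 = (1*9 + 3)*3 = (9 + 3)*3 = 12*3 = 36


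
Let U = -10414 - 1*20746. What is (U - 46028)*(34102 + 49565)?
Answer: -6458088396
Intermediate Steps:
U = -31160 (U = -10414 - 20746 = -31160)
(U - 46028)*(34102 + 49565) = (-31160 - 46028)*(34102 + 49565) = -77188*83667 = -6458088396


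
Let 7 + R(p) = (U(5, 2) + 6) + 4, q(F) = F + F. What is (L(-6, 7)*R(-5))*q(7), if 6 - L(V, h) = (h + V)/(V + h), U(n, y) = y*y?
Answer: 490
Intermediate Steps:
q(F) = 2*F
U(n, y) = y²
R(p) = 7 (R(p) = -7 + ((2² + 6) + 4) = -7 + ((4 + 6) + 4) = -7 + (10 + 4) = -7 + 14 = 7)
L(V, h) = 5 (L(V, h) = 6 - (h + V)/(V + h) = 6 - (V + h)/(V + h) = 6 - 1*1 = 6 - 1 = 5)
(L(-6, 7)*R(-5))*q(7) = (5*7)*(2*7) = 35*14 = 490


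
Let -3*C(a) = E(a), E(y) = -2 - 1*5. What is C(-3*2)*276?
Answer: 644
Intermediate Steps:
E(y) = -7 (E(y) = -2 - 5 = -7)
C(a) = 7/3 (C(a) = -1/3*(-7) = 7/3)
C(-3*2)*276 = (7/3)*276 = 644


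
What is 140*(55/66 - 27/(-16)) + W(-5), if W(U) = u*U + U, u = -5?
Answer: 4475/12 ≈ 372.92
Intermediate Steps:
W(U) = -4*U (W(U) = -5*U + U = -4*U)
140*(55/66 - 27/(-16)) + W(-5) = 140*(55/66 - 27/(-16)) - 4*(-5) = 140*(55*(1/66) - 27*(-1/16)) + 20 = 140*(⅚ + 27/16) + 20 = 140*(121/48) + 20 = 4235/12 + 20 = 4475/12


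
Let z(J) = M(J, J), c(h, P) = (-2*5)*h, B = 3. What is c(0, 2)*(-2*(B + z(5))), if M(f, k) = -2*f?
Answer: 0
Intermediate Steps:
c(h, P) = -10*h
z(J) = -2*J
c(0, 2)*(-2*(B + z(5))) = (-10*0)*(-2*(3 - 2*5)) = 0*(-2*(3 - 10)) = 0*(-2*(-7)) = 0*14 = 0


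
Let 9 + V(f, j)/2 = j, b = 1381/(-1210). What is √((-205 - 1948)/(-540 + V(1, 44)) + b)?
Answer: 3*√2553745/2585 ≈ 1.8546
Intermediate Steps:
b = -1381/1210 (b = 1381*(-1/1210) = -1381/1210 ≈ -1.1413)
V(f, j) = -18 + 2*j
√((-205 - 1948)/(-540 + V(1, 44)) + b) = √((-205 - 1948)/(-540 + (-18 + 2*44)) - 1381/1210) = √(-2153/(-540 + (-18 + 88)) - 1381/1210) = √(-2153/(-540 + 70) - 1381/1210) = √(-2153/(-470) - 1381/1210) = √(-2153*(-1/470) - 1381/1210) = √(2153/470 - 1381/1210) = √(97803/28435) = 3*√2553745/2585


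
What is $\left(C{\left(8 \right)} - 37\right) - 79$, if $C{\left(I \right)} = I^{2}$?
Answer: $-52$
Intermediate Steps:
$\left(C{\left(8 \right)} - 37\right) - 79 = \left(8^{2} - 37\right) - 79 = \left(64 - 37\right) - 79 = 27 - 79 = -52$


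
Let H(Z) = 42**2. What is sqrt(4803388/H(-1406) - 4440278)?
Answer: I*sqrt(1956961751)/21 ≈ 2106.6*I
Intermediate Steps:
H(Z) = 1764
sqrt(4803388/H(-1406) - 4440278) = sqrt(4803388/1764 - 4440278) = sqrt(4803388*(1/1764) - 4440278) = sqrt(1200847/441 - 4440278) = sqrt(-1956961751/441) = I*sqrt(1956961751)/21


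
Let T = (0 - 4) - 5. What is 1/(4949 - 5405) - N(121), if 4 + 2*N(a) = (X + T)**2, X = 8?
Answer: 683/456 ≈ 1.4978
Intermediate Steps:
T = -9 (T = -4 - 5 = -9)
N(a) = -3/2 (N(a) = -2 + (8 - 9)**2/2 = -2 + (1/2)*(-1)**2 = -2 + (1/2)*1 = -2 + 1/2 = -3/2)
1/(4949 - 5405) - N(121) = 1/(4949 - 5405) - 1*(-3/2) = 1/(-456) + 3/2 = -1/456 + 3/2 = 683/456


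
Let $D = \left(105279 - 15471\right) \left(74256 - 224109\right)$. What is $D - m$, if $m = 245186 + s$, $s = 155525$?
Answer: $-13458398935$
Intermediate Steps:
$m = 400711$ ($m = 245186 + 155525 = 400711$)
$D = -13457998224$ ($D = 89808 \left(-149853\right) = -13457998224$)
$D - m = -13457998224 - 400711 = -13458398935$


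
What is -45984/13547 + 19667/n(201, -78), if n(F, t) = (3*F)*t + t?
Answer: -2432827057/638226264 ≈ -3.8119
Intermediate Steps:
n(F, t) = t + 3*F*t (n(F, t) = 3*F*t + t = t + 3*F*t)
-45984/13547 + 19667/n(201, -78) = -45984/13547 + 19667/((-78*(1 + 3*201))) = -45984*1/13547 + 19667/((-78*(1 + 603))) = -45984/13547 + 19667/((-78*604)) = -45984/13547 + 19667/(-47112) = -45984/13547 + 19667*(-1/47112) = -45984/13547 - 19667/47112 = -2432827057/638226264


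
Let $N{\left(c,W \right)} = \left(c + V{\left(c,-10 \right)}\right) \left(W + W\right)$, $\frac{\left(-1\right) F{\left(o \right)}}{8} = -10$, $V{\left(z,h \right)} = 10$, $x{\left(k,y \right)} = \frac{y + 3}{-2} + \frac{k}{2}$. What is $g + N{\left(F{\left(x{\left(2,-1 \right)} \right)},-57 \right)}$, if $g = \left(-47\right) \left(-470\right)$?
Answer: $11830$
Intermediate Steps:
$x{\left(k,y \right)} = - \frac{3}{2} + \frac{k}{2} - \frac{y}{2}$ ($x{\left(k,y \right)} = \left(3 + y\right) \left(- \frac{1}{2}\right) + k \frac{1}{2} = \left(- \frac{3}{2} - \frac{y}{2}\right) + \frac{k}{2} = - \frac{3}{2} + \frac{k}{2} - \frac{y}{2}$)
$F{\left(o \right)} = 80$ ($F{\left(o \right)} = \left(-8\right) \left(-10\right) = 80$)
$N{\left(c,W \right)} = 2 W \left(10 + c\right)$ ($N{\left(c,W \right)} = \left(c + 10\right) \left(W + W\right) = \left(10 + c\right) 2 W = 2 W \left(10 + c\right)$)
$g = 22090$
$g + N{\left(F{\left(x{\left(2,-1 \right)} \right)},-57 \right)} = 22090 + 2 \left(-57\right) \left(10 + 80\right) = 22090 + 2 \left(-57\right) 90 = 22090 - 10260 = 11830$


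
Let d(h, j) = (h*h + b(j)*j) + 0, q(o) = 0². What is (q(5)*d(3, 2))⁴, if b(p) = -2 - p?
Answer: 0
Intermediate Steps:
q(o) = 0
d(h, j) = h² + j*(-2 - j) (d(h, j) = (h*h + (-2 - j)*j) + 0 = (h² + j*(-2 - j)) + 0 = h² + j*(-2 - j))
(q(5)*d(3, 2))⁴ = (0*(3² - 1*2*(2 + 2)))⁴ = (0*(9 - 1*2*4))⁴ = (0*(9 - 8))⁴ = (0*1)⁴ = 0⁴ = 0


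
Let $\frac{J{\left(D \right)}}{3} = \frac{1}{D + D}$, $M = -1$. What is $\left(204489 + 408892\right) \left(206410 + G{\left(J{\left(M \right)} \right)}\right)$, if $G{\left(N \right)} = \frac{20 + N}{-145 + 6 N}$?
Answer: $\frac{38995232745583}{308} \approx 1.2661 \cdot 10^{11}$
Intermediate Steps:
$J{\left(D \right)} = \frac{3}{2 D}$ ($J{\left(D \right)} = \frac{3}{D + D} = \frac{3}{2 D}$)
$G{\left(N \right)} = \frac{20 + N}{-145 + 6 N}$
$\left(204489 + 408892\right) \left(206410 + G{\left(J{\left(M \right)} \right)}\right) = \left(204489 + 408892\right) \left(206410 + \frac{20 + \frac{3}{2 \left(-1\right)}}{-145 + 6 \frac{3}{2 \left(-1\right)}}\right) = 613381 \left(206410 + \frac{20 + \frac{3}{2} \left(-1\right)}{-145 + 6 \cdot \frac{3}{2} \left(-1\right)}\right) = 613381 \left(206410 + \frac{20 - \frac{3}{2}}{-145 + 6 \left(- \frac{3}{2}\right)}\right) = 613381 \left(206410 + \frac{1}{-145 - 9} \cdot \frac{37}{2}\right) = 613381 \left(206410 + \frac{1}{-154} \cdot \frac{37}{2}\right) = 613381 \left(206410 - \frac{37}{308}\right) = 613381 \cdot \frac{63574243}{308} = \frac{38995232745583}{308}$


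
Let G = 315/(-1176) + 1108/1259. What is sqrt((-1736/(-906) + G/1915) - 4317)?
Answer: I*sqrt(4035438138721855033019670)/30580933740 ≈ 65.689*I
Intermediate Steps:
G = 43163/70504 (G = 315*(-1/1176) + 1108*(1/1259) = -15/56 + 1108/1259 = 43163/70504 ≈ 0.61221)
sqrt((-1736/(-906) + G/1915) - 4317) = sqrt((-1736/(-906) + (43163/70504)/1915) - 4317) = sqrt((-1736*(-1/906) + (43163/70504)*(1/1915)) - 4317) = sqrt((868/453 + 43163/135015160) - 4317) = sqrt(117212711719/61161867480 - 4317) = sqrt(-263918569199441/61161867480) = I*sqrt(4035438138721855033019670)/30580933740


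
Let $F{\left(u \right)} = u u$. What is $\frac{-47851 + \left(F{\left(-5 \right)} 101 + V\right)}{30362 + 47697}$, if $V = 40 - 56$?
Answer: $- \frac{45342}{78059} \approx -0.58087$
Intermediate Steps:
$V = -16$ ($V = 40 - 56 = -16$)
$F{\left(u \right)} = u^{2}$
$\frac{-47851 + \left(F{\left(-5 \right)} 101 + V\right)}{30362 + 47697} = \frac{-47851 - \left(16 - \left(-5\right)^{2} \cdot 101\right)}{30362 + 47697} = \frac{-47851 + \left(25 \cdot 101 - 16\right)}{78059} = \left(-47851 + \left(2525 - 16\right)\right) \frac{1}{78059} = \left(-47851 + 2509\right) \frac{1}{78059} = \left(-45342\right) \frac{1}{78059} = - \frac{45342}{78059}$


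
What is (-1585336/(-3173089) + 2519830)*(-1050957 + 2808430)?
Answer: 14052132736208159438/3173089 ≈ 4.4285e+12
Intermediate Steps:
(-1585336/(-3173089) + 2519830)*(-1050957 + 2808430) = (-1585336*(-1/3173089) + 2519830)*1757473 = (1585336/3173089 + 2519830)*1757473 = (7995646440206/3173089)*1757473 = 14052132736208159438/3173089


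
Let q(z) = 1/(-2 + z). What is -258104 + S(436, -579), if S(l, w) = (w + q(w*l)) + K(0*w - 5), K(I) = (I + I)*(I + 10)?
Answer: -65316110919/252446 ≈ -2.5873e+5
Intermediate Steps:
K(I) = 2*I*(10 + I) (K(I) = (2*I)*(10 + I) = 2*I*(10 + I))
S(l, w) = -50 + w + 1/(-2 + l*w) (S(l, w) = (w + 1/(-2 + w*l)) + 2*(0*w - 5)*(10 + (0*w - 5)) = (w + 1/(-2 + l*w)) + 2*(0 - 5)*(10 + (0 - 5)) = (w + 1/(-2 + l*w)) + 2*(-5)*(10 - 5) = (w + 1/(-2 + l*w)) + 2*(-5)*5 = (w + 1/(-2 + l*w)) - 50 = -50 + w + 1/(-2 + l*w))
-258104 + S(436, -579) = -258104 + (1 + (-50 - 579)*(-2 + 436*(-579)))/(-2 + 436*(-579)) = -258104 + (1 - 629*(-2 - 252444))/(-2 - 252444) = -258104 + (1 - 629*(-252446))/(-252446) = -258104 - (1 + 158788534)/252446 = -258104 - 1/252446*158788535 = -258104 - 158788535/252446 = -65316110919/252446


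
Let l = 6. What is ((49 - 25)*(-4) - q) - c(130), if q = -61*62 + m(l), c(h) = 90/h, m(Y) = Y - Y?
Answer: 47909/13 ≈ 3685.3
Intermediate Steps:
m(Y) = 0
q = -3782 (q = -61*62 + 0 = -3782 + 0 = -3782)
((49 - 25)*(-4) - q) - c(130) = ((49 - 25)*(-4) - 1*(-3782)) - 90/130 = (24*(-4) + 3782) - 90/130 = (-96 + 3782) - 1*9/13 = 3686 - 9/13 = 47909/13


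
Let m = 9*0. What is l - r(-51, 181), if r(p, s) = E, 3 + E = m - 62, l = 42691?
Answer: 42756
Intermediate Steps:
m = 0
E = -65 (E = -3 + (0 - 62) = -3 - 62 = -65)
r(p, s) = -65
l - r(-51, 181) = 42691 - 1*(-65) = 42691 + 65 = 42756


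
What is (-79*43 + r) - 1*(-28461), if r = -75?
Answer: 24989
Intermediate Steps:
(-79*43 + r) - 1*(-28461) = (-79*43 - 75) - 1*(-28461) = (-3397 - 75) + 28461 = -3472 + 28461 = 24989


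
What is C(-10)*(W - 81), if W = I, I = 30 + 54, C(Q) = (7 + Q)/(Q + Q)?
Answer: 9/20 ≈ 0.45000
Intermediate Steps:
C(Q) = (7 + Q)/(2*Q) (C(Q) = (7 + Q)/((2*Q)) = (7 + Q)*(1/(2*Q)) = (7 + Q)/(2*Q))
I = 84
W = 84
C(-10)*(W - 81) = ((½)*(7 - 10)/(-10))*(84 - 81) = ((½)*(-⅒)*(-3))*3 = (3/20)*3 = 9/20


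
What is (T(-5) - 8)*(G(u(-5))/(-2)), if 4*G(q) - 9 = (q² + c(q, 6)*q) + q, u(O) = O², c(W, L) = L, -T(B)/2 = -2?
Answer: 809/2 ≈ 404.50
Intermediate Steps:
T(B) = 4 (T(B) = -2*(-2) = 4)
G(q) = 9/4 + q²/4 + 7*q/4 (G(q) = 9/4 + ((q² + 6*q) + q)/4 = 9/4 + (q² + 7*q)/4 = 9/4 + (q²/4 + 7*q/4) = 9/4 + q²/4 + 7*q/4)
(T(-5) - 8)*(G(u(-5))/(-2)) = (4 - 8)*((9/4 + ((-5)²)²/4 + (7/4)*(-5)²)/(-2)) = -4*(9/4 + (¼)*25² + (7/4)*25)*(-1)/2 = -4*(9/4 + (¼)*625 + 175/4)*(-1)/2 = -4*(9/4 + 625/4 + 175/4)*(-1)/2 = -809*(-1)/2 = -4*(-809/8) = 809/2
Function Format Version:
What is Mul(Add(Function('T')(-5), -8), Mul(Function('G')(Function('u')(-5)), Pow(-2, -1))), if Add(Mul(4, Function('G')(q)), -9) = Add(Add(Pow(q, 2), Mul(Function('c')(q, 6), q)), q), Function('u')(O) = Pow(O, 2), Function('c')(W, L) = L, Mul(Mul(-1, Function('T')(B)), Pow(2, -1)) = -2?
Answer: Rational(809, 2) ≈ 404.50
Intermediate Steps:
Function('T')(B) = 4 (Function('T')(B) = Mul(-2, -2) = 4)
Function('G')(q) = Add(Rational(9, 4), Mul(Rational(1, 4), Pow(q, 2)), Mul(Rational(7, 4), q)) (Function('G')(q) = Add(Rational(9, 4), Mul(Rational(1, 4), Add(Add(Pow(q, 2), Mul(6, q)), q))) = Add(Rational(9, 4), Mul(Rational(1, 4), Add(Pow(q, 2), Mul(7, q)))) = Add(Rational(9, 4), Add(Mul(Rational(1, 4), Pow(q, 2)), Mul(Rational(7, 4), q))) = Add(Rational(9, 4), Mul(Rational(1, 4), Pow(q, 2)), Mul(Rational(7, 4), q)))
Mul(Add(Function('T')(-5), -8), Mul(Function('G')(Function('u')(-5)), Pow(-2, -1))) = Mul(Add(4, -8), Mul(Add(Rational(9, 4), Mul(Rational(1, 4), Pow(Pow(-5, 2), 2)), Mul(Rational(7, 4), Pow(-5, 2))), Pow(-2, -1))) = Mul(-4, Mul(Add(Rational(9, 4), Mul(Rational(1, 4), Pow(25, 2)), Mul(Rational(7, 4), 25)), Rational(-1, 2))) = Mul(-4, Mul(Add(Rational(9, 4), Mul(Rational(1, 4), 625), Rational(175, 4)), Rational(-1, 2))) = Mul(-4, Mul(Add(Rational(9, 4), Rational(625, 4), Rational(175, 4)), Rational(-1, 2))) = Mul(-4, Mul(Rational(809, 4), Rational(-1, 2))) = Mul(-4, Rational(-809, 8)) = Rational(809, 2)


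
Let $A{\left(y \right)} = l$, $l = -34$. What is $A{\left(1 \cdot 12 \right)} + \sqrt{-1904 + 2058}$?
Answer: $-34 + \sqrt{154} \approx -21.59$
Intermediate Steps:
$A{\left(y \right)} = -34$
$A{\left(1 \cdot 12 \right)} + \sqrt{-1904 + 2058} = -34 + \sqrt{-1904 + 2058} = -34 + \sqrt{154}$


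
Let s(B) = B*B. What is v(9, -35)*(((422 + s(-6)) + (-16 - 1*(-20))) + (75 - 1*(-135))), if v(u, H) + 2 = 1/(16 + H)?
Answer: -26208/19 ≈ -1379.4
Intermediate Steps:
s(B) = B²
v(u, H) = -2 + 1/(16 + H)
v(9, -35)*(((422 + s(-6)) + (-16 - 1*(-20))) + (75 - 1*(-135))) = ((-31 - 2*(-35))/(16 - 35))*(((422 + (-6)²) + (-16 - 1*(-20))) + (75 - 1*(-135))) = ((-31 + 70)/(-19))*(((422 + 36) + (-16 + 20)) + (75 + 135)) = (-1/19*39)*((458 + 4) + 210) = -39*(462 + 210)/19 = -39/19*672 = -26208/19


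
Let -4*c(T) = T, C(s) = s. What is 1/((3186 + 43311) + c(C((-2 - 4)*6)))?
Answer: 1/46506 ≈ 2.1503e-5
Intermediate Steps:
c(T) = -T/4
1/((3186 + 43311) + c(C((-2 - 4)*6))) = 1/((3186 + 43311) - (-2 - 4)*6/4) = 1/(46497 - (-3)*6/2) = 1/(46497 - ¼*(-36)) = 1/(46497 + 9) = 1/46506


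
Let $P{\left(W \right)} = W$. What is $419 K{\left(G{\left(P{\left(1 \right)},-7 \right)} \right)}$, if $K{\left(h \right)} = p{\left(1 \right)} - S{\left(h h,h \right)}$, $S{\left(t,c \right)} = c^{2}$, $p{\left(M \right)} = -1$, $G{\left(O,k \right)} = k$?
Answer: $-20950$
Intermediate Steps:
$K{\left(h \right)} = -1 - h^{2}$
$419 K{\left(G{\left(P{\left(1 \right)},-7 \right)} \right)} = 419 \left(-1 - \left(-7\right)^{2}\right) = 419 \left(-1 - 49\right) = 419 \left(-50\right) = -20950$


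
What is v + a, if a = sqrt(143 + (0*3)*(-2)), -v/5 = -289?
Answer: 1445 + sqrt(143) ≈ 1457.0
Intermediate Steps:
v = 1445 (v = -5*(-289) = 1445)
a = sqrt(143) (a = sqrt(143 + 0*(-2)) = sqrt(143 + 0) = sqrt(143) ≈ 11.958)
v + a = 1445 + sqrt(143)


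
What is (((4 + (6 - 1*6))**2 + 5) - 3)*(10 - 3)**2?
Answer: 882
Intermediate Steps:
(((4 + (6 - 1*6))**2 + 5) - 3)*(10 - 3)**2 = (((4 + (6 - 6))**2 + 5) - 3)*7**2 = (((4 + 0)**2 + 5) - 3)*49 = ((4**2 + 5) - 3)*49 = ((16 + 5) - 3)*49 = (21 - 3)*49 = 18*49 = 882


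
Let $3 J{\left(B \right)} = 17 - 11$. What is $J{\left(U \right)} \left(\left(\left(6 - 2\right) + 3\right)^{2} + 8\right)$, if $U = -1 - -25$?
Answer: $114$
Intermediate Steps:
$U = 24$ ($U = -1 + 25 = 24$)
$J{\left(B \right)} = 2$ ($J{\left(B \right)} = \frac{17 - 11}{3} = \frac{1}{3} \cdot 6 = 2$)
$J{\left(U \right)} \left(\left(\left(6 - 2\right) + 3\right)^{2} + 8\right) = 2 \left(\left(\left(6 - 2\right) + 3\right)^{2} + 8\right) = 2 \left(\left(4 + 3\right)^{2} + 8\right) = 2 \left(7^{2} + 8\right) = 2 \left(49 + 8\right) = 2 \cdot 57 = 114$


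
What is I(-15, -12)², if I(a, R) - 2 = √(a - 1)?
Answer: -12 + 16*I ≈ -12.0 + 16.0*I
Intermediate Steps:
I(a, R) = 2 + √(-1 + a) (I(a, R) = 2 + √(a - 1) = 2 + √(-1 + a))
I(-15, -12)² = (2 + √(-1 - 15))² = (2 + √(-16))² = (2 + 4*I)²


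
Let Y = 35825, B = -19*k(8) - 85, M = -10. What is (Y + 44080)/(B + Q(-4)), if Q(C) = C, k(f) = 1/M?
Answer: -799050/871 ≈ -917.39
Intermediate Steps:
k(f) = -⅒ (k(f) = 1/(-10) = -⅒)
B = -831/10 (B = -19*(-⅒) - 85 = 19/10 - 85 = -831/10 ≈ -83.100)
(Y + 44080)/(B + Q(-4)) = (35825 + 44080)/(-831/10 - 4) = 79905/(-871/10) = 79905*(-10/871) = -799050/871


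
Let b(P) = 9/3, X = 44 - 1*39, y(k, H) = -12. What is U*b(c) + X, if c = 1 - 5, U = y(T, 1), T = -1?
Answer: -31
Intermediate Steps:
U = -12
c = -4
X = 5 (X = 44 - 39 = 5)
b(P) = 3 (b(P) = 9*(1/3) = 3)
U*b(c) + X = -12*3 + 5 = -36 + 5 = -31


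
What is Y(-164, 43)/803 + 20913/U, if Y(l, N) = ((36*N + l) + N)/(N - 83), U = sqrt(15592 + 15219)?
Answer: -1427/32120 + 20913*sqrt(30811)/30811 ≈ 119.10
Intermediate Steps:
U = sqrt(30811) ≈ 175.53
Y(l, N) = (l + 37*N)/(-83 + N) (Y(l, N) = ((l + 36*N) + N)/(-83 + N) = (l + 37*N)/(-83 + N))
Y(-164, 43)/803 + 20913/U = ((-164 + 37*43)/(-83 + 43))/803 + 20913/(sqrt(30811)) = ((-164 + 1591)/(-40))*(1/803) + 20913*(sqrt(30811)/30811) = -1/40*1427*(1/803) + 20913*sqrt(30811)/30811 = -1427/40*1/803 + 20913*sqrt(30811)/30811 = -1427/32120 + 20913*sqrt(30811)/30811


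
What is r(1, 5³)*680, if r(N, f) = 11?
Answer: 7480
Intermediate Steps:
r(1, 5³)*680 = 11*680 = 7480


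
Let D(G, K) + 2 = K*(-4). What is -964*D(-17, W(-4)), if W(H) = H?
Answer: -13496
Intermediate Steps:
D(G, K) = -2 - 4*K (D(G, K) = -2 + K*(-4) = -2 - 4*K)
-964*D(-17, W(-4)) = -964*(-2 - 4*(-4)) = -964*(-2 + 16) = -964*14 = -13496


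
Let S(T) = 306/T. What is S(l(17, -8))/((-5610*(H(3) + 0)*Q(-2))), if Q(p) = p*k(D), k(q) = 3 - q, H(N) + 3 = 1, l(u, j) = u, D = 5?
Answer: 3/7480 ≈ 0.00040107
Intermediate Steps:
H(N) = -2 (H(N) = -3 + 1 = -2)
Q(p) = -2*p (Q(p) = p*(3 - 1*5) = p*(3 - 5) = p*(-2) = -2*p)
S(l(17, -8))/((-5610*(H(3) + 0)*Q(-2))) = (306/17)/((-5610*(-2 + 0)*(-2*(-2)))) = (306*(1/17))/((-(-11220)*4)) = 18/((-5610*(-8))) = 18/44880 = 18*(1/44880) = 3/7480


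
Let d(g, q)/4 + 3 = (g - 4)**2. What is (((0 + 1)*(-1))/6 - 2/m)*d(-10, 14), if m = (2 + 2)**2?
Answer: -1351/6 ≈ -225.17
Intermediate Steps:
d(g, q) = -12 + 4*(-4 + g)**2 (d(g, q) = -12 + 4*(g - 4)**2 = -12 + 4*(-4 + g)**2)
m = 16 (m = 4**2 = 16)
(((0 + 1)*(-1))/6 - 2/m)*d(-10, 14) = (((0 + 1)*(-1))/6 - 2/16)*(-12 + 4*(-4 - 10)**2) = ((1*(-1))*(1/6) - 2*1/16)*(-12 + 4*(-14)**2) = (-1*1/6 - 1/8)*(-12 + 4*196) = (-1/6 - 1/8)*(-12 + 784) = -7/24*772 = -1351/6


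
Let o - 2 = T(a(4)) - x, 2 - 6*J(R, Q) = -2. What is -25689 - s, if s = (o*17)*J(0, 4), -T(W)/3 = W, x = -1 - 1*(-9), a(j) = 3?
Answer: -25519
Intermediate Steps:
x = 8 (x = -1 + 9 = 8)
T(W) = -3*W
J(R, Q) = ⅔ (J(R, Q) = ⅓ - ⅙*(-2) = ⅓ + ⅓ = ⅔)
o = -15 (o = 2 + (-3*3 - 1*8) = 2 + (-9 - 8) = 2 - 17 = -15)
s = -170 (s = -15*17*(⅔) = -255*⅔ = -170)
-25689 - s = -25689 - 1*(-170) = -25689 + 170 = -25519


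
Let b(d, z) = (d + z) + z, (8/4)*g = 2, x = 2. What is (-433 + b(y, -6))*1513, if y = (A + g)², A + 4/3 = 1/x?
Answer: -24236747/36 ≈ -6.7324e+5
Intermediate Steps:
g = 1 (g = (½)*2 = 1)
A = -⅚ (A = -4/3 + 1/2 = -4/3 + ½ = -⅚ ≈ -0.83333)
y = 1/36 (y = (-⅚ + 1)² = (⅙)² = 1/36 ≈ 0.027778)
b(d, z) = d + 2*z
(-433 + b(y, -6))*1513 = (-433 + (1/36 + 2*(-6)))*1513 = (-433 + (1/36 - 12))*1513 = (-433 - 431/36)*1513 = -16019/36*1513 = -24236747/36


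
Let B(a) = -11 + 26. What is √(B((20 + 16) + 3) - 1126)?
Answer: I*√1111 ≈ 33.332*I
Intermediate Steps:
B(a) = 15
√(B((20 + 16) + 3) - 1126) = √(15 - 1126) = √(-1111) = I*√1111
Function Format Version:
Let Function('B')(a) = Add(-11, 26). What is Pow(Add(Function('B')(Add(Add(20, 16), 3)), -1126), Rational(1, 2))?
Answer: Mul(I, Pow(1111, Rational(1, 2))) ≈ Mul(33.332, I)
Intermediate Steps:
Function('B')(a) = 15
Pow(Add(Function('B')(Add(Add(20, 16), 3)), -1126), Rational(1, 2)) = Pow(Add(15, -1126), Rational(1, 2)) = Pow(-1111, Rational(1, 2)) = Mul(I, Pow(1111, Rational(1, 2)))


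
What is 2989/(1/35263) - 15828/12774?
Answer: 224398954165/2129 ≈ 1.0540e+8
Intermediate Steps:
2989/(1/35263) - 15828/12774 = 2989/(1/35263) - 15828*1/12774 = 2989*35263 - 2638/2129 = 105401107 - 2638/2129 = 224398954165/2129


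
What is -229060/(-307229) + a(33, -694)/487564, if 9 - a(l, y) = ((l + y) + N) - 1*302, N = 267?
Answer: 8607538945/11522600012 ≈ 0.74701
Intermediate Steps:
a(l, y) = 44 - l - y (a(l, y) = 9 - (((l + y) + 267) - 1*302) = 9 - ((267 + l + y) - 302) = 9 - (-35 + l + y) = 9 + (35 - l - y) = 44 - l - y)
-229060/(-307229) + a(33, -694)/487564 = -229060/(-307229) + (44 - 1*33 - 1*(-694))/487564 = -229060*(-1/307229) + (44 - 33 + 694)*(1/487564) = 17620/23633 + 705*(1/487564) = 17620/23633 + 705/487564 = 8607538945/11522600012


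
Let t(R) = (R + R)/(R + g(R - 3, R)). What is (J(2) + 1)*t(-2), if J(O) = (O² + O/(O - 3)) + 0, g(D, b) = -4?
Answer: 2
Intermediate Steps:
t(R) = 2*R/(-4 + R) (t(R) = (R + R)/(R - 4) = (2*R)/(-4 + R) = 2*R/(-4 + R))
J(O) = O² + O/(-3 + O) (J(O) = (O² + O/(-3 + O)) + 0 = O² + O/(-3 + O))
(J(2) + 1)*t(-2) = (2*(1 + 2² - 3*2)/(-3 + 2) + 1)*(2*(-2)/(-4 - 2)) = (2*(1 + 4 - 6)/(-1) + 1)*(2*(-2)/(-6)) = (2*(-1)*(-1) + 1)*(2*(-2)*(-⅙)) = (2 + 1)*(⅔) = 3*(⅔) = 2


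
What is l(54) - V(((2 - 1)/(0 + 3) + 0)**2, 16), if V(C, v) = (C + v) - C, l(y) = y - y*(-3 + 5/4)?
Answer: 265/2 ≈ 132.50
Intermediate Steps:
l(y) = 11*y/4 (l(y) = y - y*(-3 + 5*(1/4)) = y - y*(-3 + 5/4) = y - y*(-7)/4 = y - (-7)*y/4 = y + 7*y/4 = 11*y/4)
V(C, v) = v
l(54) - V(((2 - 1)/(0 + 3) + 0)**2, 16) = (11/4)*54 - 1*16 = 297/2 - 16 = 265/2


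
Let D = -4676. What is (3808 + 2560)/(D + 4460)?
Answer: -796/27 ≈ -29.481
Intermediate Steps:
(3808 + 2560)/(D + 4460) = (3808 + 2560)/(-4676 + 4460) = 6368/(-216) = 6368*(-1/216) = -796/27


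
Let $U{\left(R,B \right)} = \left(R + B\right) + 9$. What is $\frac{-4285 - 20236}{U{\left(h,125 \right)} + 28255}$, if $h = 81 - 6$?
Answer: $- \frac{24521}{28464} \approx -0.86147$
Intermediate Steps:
$h = 75$
$U{\left(R,B \right)} = 9 + B + R$ ($U{\left(R,B \right)} = \left(B + R\right) + 9 = 9 + B + R$)
$\frac{-4285 - 20236}{U{\left(h,125 \right)} + 28255} = \frac{-4285 - 20236}{\left(9 + 125 + 75\right) + 28255} = - \frac{24521}{209 + 28255} = - \frac{24521}{28464}$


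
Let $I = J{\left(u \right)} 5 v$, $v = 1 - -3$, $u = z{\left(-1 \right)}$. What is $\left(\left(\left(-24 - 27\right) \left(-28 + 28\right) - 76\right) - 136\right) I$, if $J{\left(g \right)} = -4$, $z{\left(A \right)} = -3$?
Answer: $16960$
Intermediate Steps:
$u = -3$
$v = 4$ ($v = 1 + 3 = 4$)
$I = -80$ ($I = \left(-4\right) 5 \cdot 4 = \left(-20\right) 4 = -80$)
$\left(\left(\left(-24 - 27\right) \left(-28 + 28\right) - 76\right) - 136\right) I = \left(\left(\left(-24 - 27\right) \left(-28 + 28\right) - 76\right) - 136\right) \left(-80\right) = \left(\left(\left(-51\right) 0 - 76\right) - 136\right) \left(-80\right) = \left(\left(0 - 76\right) - 136\right) \left(-80\right) = \left(-76 - 136\right) \left(-80\right) = \left(-212\right) \left(-80\right) = 16960$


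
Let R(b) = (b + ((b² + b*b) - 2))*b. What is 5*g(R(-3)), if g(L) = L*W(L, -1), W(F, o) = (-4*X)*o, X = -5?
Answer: 3900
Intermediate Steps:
W(F, o) = 20*o (W(F, o) = (-4*(-5))*o = 20*o)
R(b) = b*(-2 + b + 2*b²) (R(b) = (b + ((b² + b²) - 2))*b = (b + (2*b² - 2))*b = (b + (-2 + 2*b²))*b = (-2 + b + 2*b²)*b = b*(-2 + b + 2*b²))
g(L) = -20*L (g(L) = L*(20*(-1)) = L*(-20) = -20*L)
5*g(R(-3)) = 5*(-(-60)*(-2 - 3 + 2*(-3)²)) = 5*(-(-60)*(-2 - 3 + 2*9)) = 5*(-(-60)*(-2 - 3 + 18)) = 5*(-(-60)*13) = 5*(-20*(-39)) = 5*780 = 3900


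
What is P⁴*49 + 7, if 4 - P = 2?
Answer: 791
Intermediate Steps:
P = 2 (P = 4 - 1*2 = 4 - 2 = 2)
P⁴*49 + 7 = 2⁴*49 + 7 = 16*49 + 7 = 784 + 7 = 791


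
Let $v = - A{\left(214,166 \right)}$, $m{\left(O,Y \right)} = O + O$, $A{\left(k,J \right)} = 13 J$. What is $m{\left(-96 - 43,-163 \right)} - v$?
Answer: $1880$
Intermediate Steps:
$m{\left(O,Y \right)} = 2 O$
$v = -2158$ ($v = - 13 \cdot 166 = \left(-1\right) 2158 = -2158$)
$m{\left(-96 - 43,-163 \right)} - v = 2 \left(-96 - 43\right) - -2158 = 2 \left(-96 - 43\right) + 2158 = 2 \left(-139\right) + 2158 = -278 + 2158 = 1880$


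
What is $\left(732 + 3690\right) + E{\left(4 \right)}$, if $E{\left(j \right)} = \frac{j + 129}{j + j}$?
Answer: $\frac{35509}{8} \approx 4438.6$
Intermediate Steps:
$E{\left(j \right)} = \frac{129 + j}{2 j}$
$\left(732 + 3690\right) + E{\left(4 \right)} = \left(732 + 3690\right) + \frac{129 + 4}{2 \cdot 4} = 4422 + \frac{1}{2} \cdot \frac{1}{4} \cdot 133 = 4422 + \frac{133}{8} = \frac{35509}{8}$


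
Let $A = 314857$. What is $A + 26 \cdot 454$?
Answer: $326661$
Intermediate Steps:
$A + 26 \cdot 454 = 314857 + 26 \cdot 454 = 314857 + 11804 = 326661$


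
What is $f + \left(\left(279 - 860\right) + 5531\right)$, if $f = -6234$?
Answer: $-1284$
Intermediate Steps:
$f + \left(\left(279 - 860\right) + 5531\right) = -6234 + \left(\left(279 - 860\right) + 5531\right) = -6234 + \left(-581 + 5531\right) = -6234 + 4950 = -1284$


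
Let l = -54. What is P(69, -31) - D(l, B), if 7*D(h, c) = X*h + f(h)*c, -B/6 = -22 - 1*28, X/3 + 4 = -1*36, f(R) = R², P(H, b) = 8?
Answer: -881224/7 ≈ -1.2589e+5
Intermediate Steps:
X = -120 (X = -12 + 3*(-1*36) = -12 + 3*(-36) = -12 - 108 = -120)
B = 300 (B = -6*(-22 - 1*28) = -6*(-22 - 28) = -6*(-50) = 300)
D(h, c) = -120*h/7 + c*h²/7 (D(h, c) = (-120*h + h²*c)/7 = (-120*h + c*h²)/7 = -120*h/7 + c*h²/7)
P(69, -31) - D(l, B) = 8 - (-54)*(-120 + 300*(-54))/7 = 8 - (-54)*(-120 - 16200)/7 = 8 - (-54)*(-16320)/7 = 8 - 1*881280/7 = 8 - 881280/7 = -881224/7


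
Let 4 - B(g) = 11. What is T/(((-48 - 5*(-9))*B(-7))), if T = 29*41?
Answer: 1189/21 ≈ 56.619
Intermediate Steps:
T = 1189
B(g) = -7 (B(g) = 4 - 1*11 = 4 - 11 = -7)
T/(((-48 - 5*(-9))*B(-7))) = 1189/(((-48 - 5*(-9))*(-7))) = 1189/(((-48 + 45)*(-7))) = 1189/((-3*(-7))) = 1189/21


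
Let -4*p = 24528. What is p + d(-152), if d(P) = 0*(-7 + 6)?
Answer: -6132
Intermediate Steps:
d(P) = 0 (d(P) = 0*(-1) = 0)
p = -6132 (p = -1/4*24528 = -6132)
p + d(-152) = -6132 + 0 = -6132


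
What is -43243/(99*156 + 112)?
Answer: -43243/15556 ≈ -2.7798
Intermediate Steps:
-43243/(99*156 + 112) = -43243/(15444 + 112) = -43243/15556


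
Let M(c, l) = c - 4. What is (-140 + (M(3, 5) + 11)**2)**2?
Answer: 1600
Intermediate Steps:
M(c, l) = -4 + c
(-140 + (M(3, 5) + 11)**2)**2 = (-140 + ((-4 + 3) + 11)**2)**2 = (-140 + (-1 + 11)**2)**2 = (-140 + 10**2)**2 = (-140 + 100)**2 = (-40)**2 = 1600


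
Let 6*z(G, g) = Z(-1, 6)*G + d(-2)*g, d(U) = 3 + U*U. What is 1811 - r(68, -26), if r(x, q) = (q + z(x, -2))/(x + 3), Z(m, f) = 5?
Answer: 385658/213 ≈ 1810.6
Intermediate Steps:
d(U) = 3 + U²
z(G, g) = 5*G/6 + 7*g/6 (z(G, g) = (5*G + (3 + (-2)²)*g)/6 = (5*G + (3 + 4)*g)/6 = (5*G + 7*g)/6 = 5*G/6 + 7*g/6)
r(x, q) = (-7/3 + q + 5*x/6)/(3 + x) (r(x, q) = (q + (5*x/6 + (7/6)*(-2)))/(x + 3) = (q + (5*x/6 - 7/3))/(3 + x) = (q + (-7/3 + 5*x/6))/(3 + x) = (-7/3 + q + 5*x/6)/(3 + x))
1811 - r(68, -26) = 1811 - (-14 + 5*68 + 6*(-26))/(6*(3 + 68)) = 1811 - (-14 + 340 - 156)/(6*71) = 1811 - 170/(6*71) = 1811 - 1*85/213 = 1811 - 85/213 = 385658/213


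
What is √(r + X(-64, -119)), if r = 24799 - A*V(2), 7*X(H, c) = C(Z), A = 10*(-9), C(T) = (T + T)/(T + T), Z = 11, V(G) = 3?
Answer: 2*√307097/7 ≈ 158.33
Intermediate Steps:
C(T) = 1 (C(T) = (2*T)/((2*T)) = (2*T)*(1/(2*T)) = 1)
A = -90
X(H, c) = ⅐ (X(H, c) = (⅐)*1 = ⅐)
r = 25069 (r = 24799 - (-90)*3 = 24799 - 1*(-270) = 24799 + 270 = 25069)
√(r + X(-64, -119)) = √(25069 + ⅐) = √(175484/7) = 2*√307097/7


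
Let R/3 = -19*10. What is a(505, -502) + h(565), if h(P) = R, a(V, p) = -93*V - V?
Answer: -48040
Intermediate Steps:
a(V, p) = -94*V
R = -570 (R = 3*(-19*10) = 3*(-190) = -570)
h(P) = -570
a(505, -502) + h(565) = -94*505 - 570 = -47470 - 570 = -48040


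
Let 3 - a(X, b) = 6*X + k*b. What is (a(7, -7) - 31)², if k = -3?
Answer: 8281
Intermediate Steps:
a(X, b) = 3 - 6*X + 3*b (a(X, b) = 3 - (6*X - 3*b) = 3 - (-3*b + 6*X) = 3 + (-6*X + 3*b) = 3 - 6*X + 3*b)
(a(7, -7) - 31)² = ((3 - 6*7 + 3*(-7)) - 31)² = ((3 - 42 - 21) - 31)² = (-60 - 31)² = (-91)² = 8281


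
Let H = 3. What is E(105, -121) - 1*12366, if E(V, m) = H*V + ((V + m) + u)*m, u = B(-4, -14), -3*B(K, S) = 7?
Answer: -29498/3 ≈ -9832.7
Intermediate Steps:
B(K, S) = -7/3 (B(K, S) = -⅓*7 = -7/3)
u = -7/3 ≈ -2.3333
E(V, m) = 3*V + m*(-7/3 + V + m) (E(V, m) = 3*V + ((V + m) - 7/3)*m = 3*V + (-7/3 + V + m)*m = 3*V + m*(-7/3 + V + m))
E(105, -121) - 1*12366 = ((-121)² + 3*105 - 7/3*(-121) + 105*(-121)) - 1*12366 = (14641 + 315 + 847/3 - 12705) - 12366 = 7600/3 - 12366 = -29498/3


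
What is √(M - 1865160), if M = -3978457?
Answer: I*√5843617 ≈ 2417.4*I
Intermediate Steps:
√(M - 1865160) = √(-3978457 - 1865160) = √(-5843617) = I*√5843617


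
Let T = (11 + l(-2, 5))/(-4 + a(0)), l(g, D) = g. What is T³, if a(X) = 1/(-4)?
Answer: -46656/4913 ≈ -9.4964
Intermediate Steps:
a(X) = -¼
T = -36/17 (T = (11 - 2)/(-4 - ¼) = 9/(-17/4) = 9*(-4/17) = -36/17 ≈ -2.1176)
T³ = (-36/17)³ = -46656/4913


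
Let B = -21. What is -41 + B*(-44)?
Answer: 883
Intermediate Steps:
-41 + B*(-44) = -41 - 21*(-44) = -41 + 924 = 883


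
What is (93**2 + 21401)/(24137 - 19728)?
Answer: 30050/4409 ≈ 6.8156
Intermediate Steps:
(93**2 + 21401)/(24137 - 19728) = (8649 + 21401)/4409 = 30050*(1/4409) = 30050/4409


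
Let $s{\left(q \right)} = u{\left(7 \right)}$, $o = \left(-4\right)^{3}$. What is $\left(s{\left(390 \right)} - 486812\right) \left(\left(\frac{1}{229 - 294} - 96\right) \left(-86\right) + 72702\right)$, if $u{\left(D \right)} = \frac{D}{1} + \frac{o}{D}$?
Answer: $- \frac{17932525278844}{455} \approx -3.9412 \cdot 10^{10}$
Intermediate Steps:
$o = -64$
$u{\left(D \right)} = D - \frac{64}{D}$ ($u{\left(D \right)} = \frac{D}{1} - \frac{64}{D} = D 1 - \frac{64}{D} = D - \frac{64}{D}$)
$s{\left(q \right)} = - \frac{15}{7}$ ($s{\left(q \right)} = 7 - \frac{64}{7} = - \frac{15}{7}$)
$\left(s{\left(390 \right)} - 486812\right) \left(\left(\frac{1}{229 - 294} - 96\right) \left(-86\right) + 72702\right) = \left(- \frac{15}{7} - 486812\right) \left(\left(\frac{1}{229 - 294} - 96\right) \left(-86\right) + 72702\right) = - \frac{3407699 \left(\left(\frac{1}{-65} - 96\right) \left(-86\right) + 72702\right)}{7} = - \frac{3407699 \left(\left(- \frac{1}{65} - 96\right) \left(-86\right) + 72702\right)}{7} = - \frac{3407699 \left(\left(- \frac{6241}{65}\right) \left(-86\right) + 72702\right)}{7} = - \frac{3407699 \left(\frac{536726}{65} + 72702\right)}{7} = \left(- \frac{3407699}{7}\right) \frac{5262356}{65} = - \frac{17932525278844}{455}$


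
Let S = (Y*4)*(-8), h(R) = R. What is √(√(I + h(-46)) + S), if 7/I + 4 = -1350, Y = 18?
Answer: √(-1055990016 + 1354*I*√84342014)/1354 ≈ 0.1413 + 24.0*I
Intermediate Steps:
I = -7/1354 (I = 7/(-4 - 1350) = 7/(-1354) = 7*(-1/1354) = -7/1354 ≈ -0.0051699)
S = -576 (S = (18*4)*(-8) = 72*(-8) = -576)
√(√(I + h(-46)) + S) = √(√(-7/1354 - 46) - 576) = √(√(-62291/1354) - 576) = √(I*√84342014/1354 - 576) = √(-576 + I*√84342014/1354)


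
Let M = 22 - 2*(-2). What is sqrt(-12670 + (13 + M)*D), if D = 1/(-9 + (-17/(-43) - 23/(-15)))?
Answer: 5*I*sqrt(10547408281)/4561 ≈ 112.59*I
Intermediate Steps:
M = 26 (M = 22 - 1*(-4) = 22 + 4 = 26)
D = -645/4561 (D = 1/(-9 + (-17*(-1/43) - 23*(-1/15))) = 1/(-9 + (17/43 + 23/15)) = 1/(-9 + 1244/645) = 1/(-4561/645) = -645/4561 ≈ -0.14142)
sqrt(-12670 + (13 + M)*D) = sqrt(-12670 + (13 + 26)*(-645/4561)) = sqrt(-12670 + 39*(-645/4561)) = sqrt(-12670 - 25155/4561) = sqrt(-57813025/4561) = 5*I*sqrt(10547408281)/4561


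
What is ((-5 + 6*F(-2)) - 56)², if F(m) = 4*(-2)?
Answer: 11881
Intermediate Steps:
F(m) = -8
((-5 + 6*F(-2)) - 56)² = ((-5 + 6*(-8)) - 56)² = ((-5 - 48) - 56)² = (-53 - 56)² = (-109)² = 11881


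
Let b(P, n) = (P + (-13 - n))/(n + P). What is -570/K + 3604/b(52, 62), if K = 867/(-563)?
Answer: -116277074/6647 ≈ -17493.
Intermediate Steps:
K = -867/563 (K = 867*(-1/563) = -867/563 ≈ -1.5400)
b(P, n) = (-13 + P - n)/(P + n)
-570/K + 3604/b(52, 62) = -570/(-867/563) + 3604/(((-13 + 52 - 1*62)/(52 + 62))) = -570*(-563/867) + 3604/(((-13 + 52 - 62)/114)) = 106970/289 + 3604/(((1/114)*(-23))) = 106970/289 + 3604/(-23/114) = 106970/289 + 3604*(-114/23) = 106970/289 - 410856/23 = -116277074/6647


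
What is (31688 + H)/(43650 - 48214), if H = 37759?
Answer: -9921/652 ≈ -15.216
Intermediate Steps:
(31688 + H)/(43650 - 48214) = (31688 + 37759)/(43650 - 48214) = 69447/(-4564) = 69447*(-1/4564) = -9921/652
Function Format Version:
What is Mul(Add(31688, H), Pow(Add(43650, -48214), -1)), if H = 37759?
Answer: Rational(-9921, 652) ≈ -15.216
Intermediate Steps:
Mul(Add(31688, H), Pow(Add(43650, -48214), -1)) = Mul(Add(31688, 37759), Pow(Add(43650, -48214), -1)) = Mul(69447, Pow(-4564, -1)) = Mul(69447, Rational(-1, 4564)) = Rational(-9921, 652)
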